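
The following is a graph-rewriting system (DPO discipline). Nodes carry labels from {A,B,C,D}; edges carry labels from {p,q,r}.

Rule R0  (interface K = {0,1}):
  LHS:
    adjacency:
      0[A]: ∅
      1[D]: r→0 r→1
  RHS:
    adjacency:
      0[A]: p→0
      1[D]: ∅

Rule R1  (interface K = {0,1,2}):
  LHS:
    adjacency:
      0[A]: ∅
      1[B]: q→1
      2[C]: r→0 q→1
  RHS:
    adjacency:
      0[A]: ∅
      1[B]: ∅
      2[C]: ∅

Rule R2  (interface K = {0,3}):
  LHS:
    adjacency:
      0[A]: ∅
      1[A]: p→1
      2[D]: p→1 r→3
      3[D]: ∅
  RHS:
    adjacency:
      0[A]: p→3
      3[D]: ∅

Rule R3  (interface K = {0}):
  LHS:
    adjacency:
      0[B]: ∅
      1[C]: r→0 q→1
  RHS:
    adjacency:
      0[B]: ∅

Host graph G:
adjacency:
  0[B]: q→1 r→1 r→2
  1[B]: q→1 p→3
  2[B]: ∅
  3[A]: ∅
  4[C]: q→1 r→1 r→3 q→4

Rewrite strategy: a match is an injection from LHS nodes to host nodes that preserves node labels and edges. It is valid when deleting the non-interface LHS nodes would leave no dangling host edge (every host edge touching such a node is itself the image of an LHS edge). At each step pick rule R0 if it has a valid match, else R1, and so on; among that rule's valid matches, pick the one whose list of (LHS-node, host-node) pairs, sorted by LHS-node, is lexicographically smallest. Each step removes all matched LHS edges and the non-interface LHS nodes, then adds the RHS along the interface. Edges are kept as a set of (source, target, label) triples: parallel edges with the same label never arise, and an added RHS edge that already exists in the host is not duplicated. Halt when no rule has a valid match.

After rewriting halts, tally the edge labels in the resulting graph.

Answer: p:1 q:1 r:2

Steps:
initial: |V|=5 |E|=9  E = 0-q->1 0-r->1 0-r->2 1-q->1 1-p->3 4-q->1 4-r->1 4-r->3 4-q->4
step 1: apply R1 at {0↦3, 1↦1, 2↦4}  → |V|=5 |E|=6  E = 0-q->1 0-r->1 0-r->2 1-p->3 4-r->1 4-q->4
step 2: apply R3 at {0↦1, 1↦4}  → |V|=4 |E|=4  E = 0-q->1 0-r->1 0-r->2 1-p->3
halt: no rule applies after step 2
NF edges: [(0, 1, 'q'), (0, 1, 'r'), (0, 2, 'r'), (1, 3, 'p')]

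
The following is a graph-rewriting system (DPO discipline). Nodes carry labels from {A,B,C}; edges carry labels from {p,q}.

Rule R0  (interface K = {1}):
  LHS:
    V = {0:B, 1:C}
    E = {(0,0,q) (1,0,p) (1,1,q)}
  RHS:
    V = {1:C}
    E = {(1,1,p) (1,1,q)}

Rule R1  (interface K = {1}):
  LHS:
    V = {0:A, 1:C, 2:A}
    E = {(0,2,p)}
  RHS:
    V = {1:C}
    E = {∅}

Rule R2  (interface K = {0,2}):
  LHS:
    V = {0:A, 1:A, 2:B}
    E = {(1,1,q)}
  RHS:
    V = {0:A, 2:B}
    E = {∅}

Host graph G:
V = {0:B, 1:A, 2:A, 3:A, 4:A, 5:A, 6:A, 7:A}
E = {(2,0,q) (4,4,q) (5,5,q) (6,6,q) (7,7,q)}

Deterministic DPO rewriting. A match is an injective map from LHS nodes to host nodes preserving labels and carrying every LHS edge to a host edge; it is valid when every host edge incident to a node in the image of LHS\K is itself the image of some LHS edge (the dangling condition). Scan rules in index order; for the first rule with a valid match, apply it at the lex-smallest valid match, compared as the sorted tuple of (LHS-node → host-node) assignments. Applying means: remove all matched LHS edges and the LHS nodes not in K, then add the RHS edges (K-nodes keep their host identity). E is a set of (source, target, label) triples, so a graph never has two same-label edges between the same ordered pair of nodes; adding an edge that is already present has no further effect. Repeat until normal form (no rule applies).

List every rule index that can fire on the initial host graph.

Answer: [R2]

Steps:
R0: no valid match — LHS pattern not found
R1: no valid match — LHS pattern not found
R2: 24 valid matches — {0↦1, 1↦4, 2↦0}, {0↦1, 1↦5, 2↦0}, {0↦1, 1↦6, 2↦0} (+21 more)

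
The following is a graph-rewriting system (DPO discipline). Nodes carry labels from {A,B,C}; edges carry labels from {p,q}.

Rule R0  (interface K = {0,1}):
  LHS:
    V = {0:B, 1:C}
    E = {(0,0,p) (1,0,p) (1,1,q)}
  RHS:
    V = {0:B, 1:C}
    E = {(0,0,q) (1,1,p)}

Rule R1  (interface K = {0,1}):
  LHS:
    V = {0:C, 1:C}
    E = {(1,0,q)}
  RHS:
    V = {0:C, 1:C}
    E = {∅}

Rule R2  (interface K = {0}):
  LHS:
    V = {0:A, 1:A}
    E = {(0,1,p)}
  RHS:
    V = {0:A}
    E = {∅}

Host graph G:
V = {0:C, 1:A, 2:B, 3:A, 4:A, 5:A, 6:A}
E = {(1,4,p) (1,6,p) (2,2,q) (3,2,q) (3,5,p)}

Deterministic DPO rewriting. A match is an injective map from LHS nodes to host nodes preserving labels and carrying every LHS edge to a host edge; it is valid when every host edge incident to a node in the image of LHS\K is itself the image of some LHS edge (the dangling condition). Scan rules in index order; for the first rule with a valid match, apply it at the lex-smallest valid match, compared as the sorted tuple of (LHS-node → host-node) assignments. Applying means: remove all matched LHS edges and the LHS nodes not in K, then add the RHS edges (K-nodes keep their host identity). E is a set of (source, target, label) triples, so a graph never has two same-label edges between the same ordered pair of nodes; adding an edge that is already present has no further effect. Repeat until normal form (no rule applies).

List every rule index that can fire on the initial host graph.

Answer: [R2]

Derivation:
R0: no valid match — LHS pattern not found
R1: no valid match — LHS pattern not found
R2: 3 valid matches — {0↦1, 1↦4}, {0↦1, 1↦6}, {0↦3, 1↦5}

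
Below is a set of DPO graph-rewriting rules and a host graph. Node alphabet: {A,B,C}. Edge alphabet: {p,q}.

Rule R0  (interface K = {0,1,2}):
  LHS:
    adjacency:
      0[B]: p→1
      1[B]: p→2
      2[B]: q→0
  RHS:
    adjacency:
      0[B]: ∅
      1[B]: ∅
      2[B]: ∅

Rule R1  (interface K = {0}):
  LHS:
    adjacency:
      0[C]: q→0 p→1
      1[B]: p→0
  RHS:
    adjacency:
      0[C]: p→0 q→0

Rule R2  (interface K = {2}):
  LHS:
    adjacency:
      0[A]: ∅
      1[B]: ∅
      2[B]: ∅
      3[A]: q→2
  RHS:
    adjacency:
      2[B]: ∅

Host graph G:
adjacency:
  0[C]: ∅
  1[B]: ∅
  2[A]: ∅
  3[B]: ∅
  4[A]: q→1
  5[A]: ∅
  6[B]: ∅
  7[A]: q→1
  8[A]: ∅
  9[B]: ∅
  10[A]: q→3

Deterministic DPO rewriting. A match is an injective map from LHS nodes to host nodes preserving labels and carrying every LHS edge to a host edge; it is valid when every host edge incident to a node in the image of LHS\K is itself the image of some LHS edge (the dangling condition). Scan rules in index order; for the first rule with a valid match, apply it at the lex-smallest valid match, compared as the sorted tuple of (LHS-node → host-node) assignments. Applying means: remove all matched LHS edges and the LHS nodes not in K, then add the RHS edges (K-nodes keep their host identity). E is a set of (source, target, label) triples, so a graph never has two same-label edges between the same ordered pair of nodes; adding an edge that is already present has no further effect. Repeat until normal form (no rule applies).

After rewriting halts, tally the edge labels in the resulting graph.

start.  V:11 E:3  edges: 4-q->1 7-q->1 10-q->3
1. fire R2 via {0↦2, 1↦6, 2↦1, 3↦4}  →  V:8 E:2  edges: 7-q->1 10-q->3
2. fire R2 via {0↦5, 1↦9, 2↦1, 3↦7}  →  V:5 E:1  edges: 10-q->3
3. fire R2 via {0↦8, 1↦1, 2↦3, 3↦10}  →  V:2 E:0  edges: ∅
halt: no rule applies after step 3
NF edges: []

Answer: (no edges)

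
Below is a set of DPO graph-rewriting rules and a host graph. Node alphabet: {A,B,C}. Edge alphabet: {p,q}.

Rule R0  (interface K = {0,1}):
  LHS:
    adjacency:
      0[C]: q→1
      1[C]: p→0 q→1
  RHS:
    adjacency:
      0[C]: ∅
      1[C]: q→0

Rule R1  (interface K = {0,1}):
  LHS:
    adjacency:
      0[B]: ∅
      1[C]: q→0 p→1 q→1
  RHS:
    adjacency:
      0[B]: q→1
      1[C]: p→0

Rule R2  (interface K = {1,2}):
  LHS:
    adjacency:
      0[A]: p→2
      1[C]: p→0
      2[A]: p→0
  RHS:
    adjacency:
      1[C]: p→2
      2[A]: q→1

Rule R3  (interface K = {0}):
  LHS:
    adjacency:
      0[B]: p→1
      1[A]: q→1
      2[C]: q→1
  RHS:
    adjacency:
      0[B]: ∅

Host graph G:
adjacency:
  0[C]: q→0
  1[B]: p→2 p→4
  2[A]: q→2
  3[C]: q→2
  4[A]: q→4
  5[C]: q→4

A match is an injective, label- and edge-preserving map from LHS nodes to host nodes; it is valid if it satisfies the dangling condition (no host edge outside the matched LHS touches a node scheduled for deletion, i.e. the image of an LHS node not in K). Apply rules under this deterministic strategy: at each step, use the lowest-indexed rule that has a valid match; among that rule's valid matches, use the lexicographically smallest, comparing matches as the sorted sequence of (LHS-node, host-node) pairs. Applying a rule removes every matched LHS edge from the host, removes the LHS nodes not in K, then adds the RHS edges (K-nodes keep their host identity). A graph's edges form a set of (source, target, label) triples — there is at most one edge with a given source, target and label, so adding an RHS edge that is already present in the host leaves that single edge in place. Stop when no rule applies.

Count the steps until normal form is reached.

Answer: 2

Derivation:
initial: |V|=6 |E|=7  E = 0-q->0 1-p->2 1-p->4 2-q->2 3-q->2 4-q->4 5-q->4
step 1: apply R3 at {0↦1, 1↦2, 2↦3}  → |V|=4 |E|=4  E = 0-q->0 1-p->4 4-q->4 5-q->4
step 2: apply R3 at {0↦1, 1↦4, 2↦5}  → |V|=2 |E|=1  E = 0-q->0
normal form: no rule applies after step 2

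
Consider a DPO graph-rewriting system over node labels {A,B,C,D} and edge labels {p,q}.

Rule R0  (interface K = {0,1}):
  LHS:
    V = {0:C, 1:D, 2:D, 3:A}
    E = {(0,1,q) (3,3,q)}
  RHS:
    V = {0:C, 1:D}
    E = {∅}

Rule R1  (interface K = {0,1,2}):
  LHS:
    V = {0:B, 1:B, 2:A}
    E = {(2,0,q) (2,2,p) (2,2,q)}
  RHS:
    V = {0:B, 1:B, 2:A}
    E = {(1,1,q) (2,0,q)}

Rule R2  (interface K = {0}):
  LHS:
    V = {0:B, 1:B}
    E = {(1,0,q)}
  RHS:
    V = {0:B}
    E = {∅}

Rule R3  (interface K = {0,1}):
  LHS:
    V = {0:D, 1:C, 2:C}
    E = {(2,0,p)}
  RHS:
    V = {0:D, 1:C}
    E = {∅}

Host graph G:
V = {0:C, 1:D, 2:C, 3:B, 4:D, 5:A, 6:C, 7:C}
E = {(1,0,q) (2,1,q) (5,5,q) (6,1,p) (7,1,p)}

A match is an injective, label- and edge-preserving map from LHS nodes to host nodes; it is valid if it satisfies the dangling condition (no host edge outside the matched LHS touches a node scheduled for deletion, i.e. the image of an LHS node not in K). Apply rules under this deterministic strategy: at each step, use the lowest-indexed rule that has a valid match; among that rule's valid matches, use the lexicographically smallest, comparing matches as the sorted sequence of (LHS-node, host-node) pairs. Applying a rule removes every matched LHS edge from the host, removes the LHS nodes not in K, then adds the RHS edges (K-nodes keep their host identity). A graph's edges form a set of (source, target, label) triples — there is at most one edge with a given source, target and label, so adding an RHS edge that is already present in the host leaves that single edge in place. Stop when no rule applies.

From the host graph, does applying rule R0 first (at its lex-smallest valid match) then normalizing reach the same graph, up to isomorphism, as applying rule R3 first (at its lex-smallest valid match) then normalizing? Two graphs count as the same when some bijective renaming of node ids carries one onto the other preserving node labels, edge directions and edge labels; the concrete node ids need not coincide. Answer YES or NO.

Answer: YES

Rewrite trace:
branch R0-first: apply at {0↦2, 1↦1, 2↦4, 3↦5} → |E|=3, then 2 more step(s) → NF |V|=4 |E|=1 V={0:C, 1:D, 2:C, 3:B} E=1-q->0
branch R3-first: apply at {0↦1, 1↦0, 2↦6} → |E|=4, then 2 more step(s) → NF |V|=4 |E|=1 V={0:C, 1:D, 2:C, 3:B} E=1-q->0
graphs isomorphic (equal up to label-preserving node renaming)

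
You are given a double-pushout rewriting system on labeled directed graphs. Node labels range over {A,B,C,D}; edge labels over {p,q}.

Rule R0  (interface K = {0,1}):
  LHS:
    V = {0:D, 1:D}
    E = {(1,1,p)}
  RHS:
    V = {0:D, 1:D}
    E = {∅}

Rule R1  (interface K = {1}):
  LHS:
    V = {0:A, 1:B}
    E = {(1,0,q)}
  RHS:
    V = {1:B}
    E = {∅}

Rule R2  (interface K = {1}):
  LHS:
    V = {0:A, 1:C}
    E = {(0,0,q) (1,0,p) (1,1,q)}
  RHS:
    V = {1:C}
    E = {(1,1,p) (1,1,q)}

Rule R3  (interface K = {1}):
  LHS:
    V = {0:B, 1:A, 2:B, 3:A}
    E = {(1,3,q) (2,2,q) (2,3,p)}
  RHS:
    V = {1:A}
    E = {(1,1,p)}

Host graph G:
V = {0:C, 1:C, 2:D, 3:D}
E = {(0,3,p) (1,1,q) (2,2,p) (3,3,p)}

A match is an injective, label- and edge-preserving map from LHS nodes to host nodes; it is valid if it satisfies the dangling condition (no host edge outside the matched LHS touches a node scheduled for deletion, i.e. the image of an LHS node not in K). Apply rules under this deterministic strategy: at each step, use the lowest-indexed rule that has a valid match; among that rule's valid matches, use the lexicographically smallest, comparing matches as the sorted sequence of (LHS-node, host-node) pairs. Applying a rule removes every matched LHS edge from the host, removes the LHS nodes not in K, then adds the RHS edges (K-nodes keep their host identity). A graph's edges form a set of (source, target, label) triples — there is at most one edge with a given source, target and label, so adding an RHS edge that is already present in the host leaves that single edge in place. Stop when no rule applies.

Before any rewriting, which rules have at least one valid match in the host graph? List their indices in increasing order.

Answer: [R0]

Steps:
R0: 2 valid matches — {0↦2, 1↦3}, {0↦3, 1↦2}
R1: no valid match — LHS pattern not found
R2: no valid match — LHS pattern not found
R3: no valid match — LHS pattern not found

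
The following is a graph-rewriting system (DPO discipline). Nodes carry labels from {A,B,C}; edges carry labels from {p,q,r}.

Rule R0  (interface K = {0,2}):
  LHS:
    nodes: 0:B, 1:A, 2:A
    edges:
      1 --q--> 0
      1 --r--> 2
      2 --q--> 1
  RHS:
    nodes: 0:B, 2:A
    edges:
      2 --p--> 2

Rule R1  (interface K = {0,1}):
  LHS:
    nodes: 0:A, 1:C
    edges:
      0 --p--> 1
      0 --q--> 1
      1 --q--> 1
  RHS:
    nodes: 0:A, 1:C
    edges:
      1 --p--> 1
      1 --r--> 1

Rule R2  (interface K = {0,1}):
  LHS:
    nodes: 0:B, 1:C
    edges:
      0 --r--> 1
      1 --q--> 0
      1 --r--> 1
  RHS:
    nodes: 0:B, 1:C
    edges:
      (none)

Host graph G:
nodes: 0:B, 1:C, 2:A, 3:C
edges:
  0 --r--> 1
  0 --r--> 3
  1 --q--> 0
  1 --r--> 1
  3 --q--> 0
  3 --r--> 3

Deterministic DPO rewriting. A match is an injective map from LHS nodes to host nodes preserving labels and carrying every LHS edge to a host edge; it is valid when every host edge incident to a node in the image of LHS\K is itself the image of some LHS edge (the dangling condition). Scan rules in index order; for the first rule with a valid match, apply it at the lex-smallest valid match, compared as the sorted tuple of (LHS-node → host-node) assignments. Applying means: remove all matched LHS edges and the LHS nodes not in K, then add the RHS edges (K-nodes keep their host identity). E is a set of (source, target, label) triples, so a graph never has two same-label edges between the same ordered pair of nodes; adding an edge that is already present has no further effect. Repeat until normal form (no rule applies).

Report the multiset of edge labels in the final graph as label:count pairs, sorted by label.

[0] host  ⇒  4 nodes, 6 edges  {0-r->1 0-r->3 1-q->0 1-r->1 3-q->0 3-r->3}
[1] R2 @ {0↦0, 1↦1}  ⇒  4 nodes, 3 edges  {0-r->3 3-q->0 3-r->3}
[2] R2 @ {0↦0, 1↦3}  ⇒  4 nodes, 0 edges  {∅}
halt: no rule applies after step 2
NF edges: []

Answer: (no edges)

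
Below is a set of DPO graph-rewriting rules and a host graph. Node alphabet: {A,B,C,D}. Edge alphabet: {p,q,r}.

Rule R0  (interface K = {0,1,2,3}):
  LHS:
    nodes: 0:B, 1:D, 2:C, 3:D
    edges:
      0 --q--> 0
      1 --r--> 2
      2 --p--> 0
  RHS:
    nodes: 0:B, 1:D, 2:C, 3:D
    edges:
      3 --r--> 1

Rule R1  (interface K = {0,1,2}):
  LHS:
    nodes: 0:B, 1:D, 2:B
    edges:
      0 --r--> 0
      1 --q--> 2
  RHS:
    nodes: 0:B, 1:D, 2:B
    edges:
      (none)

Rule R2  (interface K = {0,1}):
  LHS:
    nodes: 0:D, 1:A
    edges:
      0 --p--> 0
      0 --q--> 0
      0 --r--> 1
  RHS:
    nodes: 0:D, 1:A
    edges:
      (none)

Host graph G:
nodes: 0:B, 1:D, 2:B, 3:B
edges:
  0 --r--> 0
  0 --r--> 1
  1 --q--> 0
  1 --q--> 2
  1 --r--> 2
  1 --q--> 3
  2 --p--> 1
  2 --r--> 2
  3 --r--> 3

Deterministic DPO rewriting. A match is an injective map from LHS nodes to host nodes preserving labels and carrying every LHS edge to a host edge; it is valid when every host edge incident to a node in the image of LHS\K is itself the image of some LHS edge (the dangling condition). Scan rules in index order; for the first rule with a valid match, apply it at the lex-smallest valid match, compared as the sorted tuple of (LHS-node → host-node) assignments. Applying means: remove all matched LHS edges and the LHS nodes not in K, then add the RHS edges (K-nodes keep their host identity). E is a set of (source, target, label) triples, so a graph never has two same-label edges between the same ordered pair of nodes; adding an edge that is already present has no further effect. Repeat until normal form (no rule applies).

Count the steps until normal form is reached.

Answer: 2

Steps:
start.  V:4 E:9  edges: 0-r->0 0-r->1 1-q->0 1-q->2 1-r->2 1-q->3 2-p->1 2-r->2 3-r->3
1. fire R1 via {0↦0, 1↦1, 2↦2}  →  V:4 E:7  edges: 0-r->1 1-q->0 1-r->2 1-q->3 2-p->1 2-r->2 3-r->3
2. fire R1 via {0↦2, 1↦1, 2↦0}  →  V:4 E:5  edges: 0-r->1 1-r->2 1-q->3 2-p->1 3-r->3
final graph: no rule applies after step 2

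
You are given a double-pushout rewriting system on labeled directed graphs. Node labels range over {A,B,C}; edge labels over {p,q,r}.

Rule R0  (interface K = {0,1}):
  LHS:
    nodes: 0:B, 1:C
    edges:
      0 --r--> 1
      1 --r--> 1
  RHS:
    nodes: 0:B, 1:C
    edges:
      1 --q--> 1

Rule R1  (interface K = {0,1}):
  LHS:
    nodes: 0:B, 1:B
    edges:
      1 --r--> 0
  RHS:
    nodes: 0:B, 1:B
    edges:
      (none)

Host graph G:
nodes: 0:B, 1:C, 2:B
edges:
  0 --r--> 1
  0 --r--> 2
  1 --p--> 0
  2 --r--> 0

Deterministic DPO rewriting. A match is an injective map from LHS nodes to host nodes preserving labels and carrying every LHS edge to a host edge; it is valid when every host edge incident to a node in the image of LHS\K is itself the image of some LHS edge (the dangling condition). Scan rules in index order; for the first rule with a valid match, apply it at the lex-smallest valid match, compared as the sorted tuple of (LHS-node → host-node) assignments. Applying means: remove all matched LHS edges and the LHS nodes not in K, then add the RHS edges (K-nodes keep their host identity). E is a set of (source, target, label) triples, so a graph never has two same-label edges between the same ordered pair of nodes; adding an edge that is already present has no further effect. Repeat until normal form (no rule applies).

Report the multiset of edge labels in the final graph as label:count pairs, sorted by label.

start.  V:3 E:4  edges: 0-r->1 0-r->2 1-p->0 2-r->0
1. fire R1 via {0↦0, 1↦2}  →  V:3 E:3  edges: 0-r->1 0-r->2 1-p->0
2. fire R1 via {0↦2, 1↦0}  →  V:3 E:2  edges: 0-r->1 1-p->0
final graph: no rule applies after step 2
NF edges: [(0, 1, 'r'), (1, 0, 'p')]

Answer: p:1 r:1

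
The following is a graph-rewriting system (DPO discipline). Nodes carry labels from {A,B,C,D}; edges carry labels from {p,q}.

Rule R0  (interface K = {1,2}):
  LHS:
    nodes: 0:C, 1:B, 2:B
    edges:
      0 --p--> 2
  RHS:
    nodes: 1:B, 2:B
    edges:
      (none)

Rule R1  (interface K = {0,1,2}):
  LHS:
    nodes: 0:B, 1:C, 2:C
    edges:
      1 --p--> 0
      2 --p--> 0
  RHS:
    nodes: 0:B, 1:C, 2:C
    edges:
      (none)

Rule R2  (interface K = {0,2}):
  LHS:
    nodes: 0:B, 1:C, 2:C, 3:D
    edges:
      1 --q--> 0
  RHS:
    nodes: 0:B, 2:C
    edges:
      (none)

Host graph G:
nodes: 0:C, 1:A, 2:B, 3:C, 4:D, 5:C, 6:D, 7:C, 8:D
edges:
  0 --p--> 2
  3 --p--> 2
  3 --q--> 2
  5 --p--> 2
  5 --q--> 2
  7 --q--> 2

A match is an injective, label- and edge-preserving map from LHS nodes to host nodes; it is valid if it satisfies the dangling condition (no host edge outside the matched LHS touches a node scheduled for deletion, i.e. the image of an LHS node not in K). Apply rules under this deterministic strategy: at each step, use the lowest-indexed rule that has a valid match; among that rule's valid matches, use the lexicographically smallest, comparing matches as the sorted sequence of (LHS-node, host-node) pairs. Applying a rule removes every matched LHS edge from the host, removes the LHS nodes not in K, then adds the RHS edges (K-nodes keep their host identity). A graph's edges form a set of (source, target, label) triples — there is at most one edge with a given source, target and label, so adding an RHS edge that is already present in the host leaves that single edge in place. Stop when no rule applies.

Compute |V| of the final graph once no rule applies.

start.  V:9 E:6  edges: 0-p->2 3-p->2 3-q->2 5-p->2 5-q->2 7-q->2
1. fire R1 via {0↦2, 1↦0, 2↦3}  →  V:9 E:4  edges: 3-q->2 5-p->2 5-q->2 7-q->2
2. fire R2 via {0↦2, 1↦3, 2↦0, 3↦4}  →  V:7 E:3  edges: 5-p->2 5-q->2 7-q->2
3. fire R2 via {0↦2, 1↦7, 2↦0, 3↦6}  →  V:5 E:2  edges: 5-p->2 5-q->2
normal form: no rule applies after step 3
NF nodes: {0:C, 1:A, 2:B, 5:C, 8:D}

Answer: 5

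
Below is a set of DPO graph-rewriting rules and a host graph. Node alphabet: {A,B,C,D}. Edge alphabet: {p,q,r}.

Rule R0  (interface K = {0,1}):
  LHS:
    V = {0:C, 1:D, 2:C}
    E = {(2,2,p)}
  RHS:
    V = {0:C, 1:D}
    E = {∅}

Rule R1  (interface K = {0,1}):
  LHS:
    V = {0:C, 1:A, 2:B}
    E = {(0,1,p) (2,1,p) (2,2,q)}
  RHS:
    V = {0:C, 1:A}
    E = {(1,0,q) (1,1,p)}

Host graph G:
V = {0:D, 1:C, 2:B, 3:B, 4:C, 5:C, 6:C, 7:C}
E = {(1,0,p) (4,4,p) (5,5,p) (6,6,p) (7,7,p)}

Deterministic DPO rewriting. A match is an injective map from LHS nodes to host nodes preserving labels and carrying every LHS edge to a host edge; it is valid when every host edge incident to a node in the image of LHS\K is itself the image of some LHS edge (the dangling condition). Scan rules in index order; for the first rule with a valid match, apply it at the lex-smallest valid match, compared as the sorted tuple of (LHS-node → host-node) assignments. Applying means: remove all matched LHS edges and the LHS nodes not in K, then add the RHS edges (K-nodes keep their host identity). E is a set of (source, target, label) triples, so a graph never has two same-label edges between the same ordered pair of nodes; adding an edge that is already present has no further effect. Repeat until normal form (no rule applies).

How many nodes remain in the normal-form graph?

[0] host  ⇒  8 nodes, 5 edges  {1-p->0 4-p->4 5-p->5 6-p->6 7-p->7}
[1] R0 @ {0↦1, 1↦0, 2↦4}  ⇒  7 nodes, 4 edges  {1-p->0 5-p->5 6-p->6 7-p->7}
[2] R0 @ {0↦1, 1↦0, 2↦5}  ⇒  6 nodes, 3 edges  {1-p->0 6-p->6 7-p->7}
[3] R0 @ {0↦1, 1↦0, 2↦6}  ⇒  5 nodes, 2 edges  {1-p->0 7-p->7}
[4] R0 @ {0↦1, 1↦0, 2↦7}  ⇒  4 nodes, 1 edges  {1-p->0}
normal form: no rule applies after step 4
NF nodes: {0:D, 1:C, 2:B, 3:B}

Answer: 4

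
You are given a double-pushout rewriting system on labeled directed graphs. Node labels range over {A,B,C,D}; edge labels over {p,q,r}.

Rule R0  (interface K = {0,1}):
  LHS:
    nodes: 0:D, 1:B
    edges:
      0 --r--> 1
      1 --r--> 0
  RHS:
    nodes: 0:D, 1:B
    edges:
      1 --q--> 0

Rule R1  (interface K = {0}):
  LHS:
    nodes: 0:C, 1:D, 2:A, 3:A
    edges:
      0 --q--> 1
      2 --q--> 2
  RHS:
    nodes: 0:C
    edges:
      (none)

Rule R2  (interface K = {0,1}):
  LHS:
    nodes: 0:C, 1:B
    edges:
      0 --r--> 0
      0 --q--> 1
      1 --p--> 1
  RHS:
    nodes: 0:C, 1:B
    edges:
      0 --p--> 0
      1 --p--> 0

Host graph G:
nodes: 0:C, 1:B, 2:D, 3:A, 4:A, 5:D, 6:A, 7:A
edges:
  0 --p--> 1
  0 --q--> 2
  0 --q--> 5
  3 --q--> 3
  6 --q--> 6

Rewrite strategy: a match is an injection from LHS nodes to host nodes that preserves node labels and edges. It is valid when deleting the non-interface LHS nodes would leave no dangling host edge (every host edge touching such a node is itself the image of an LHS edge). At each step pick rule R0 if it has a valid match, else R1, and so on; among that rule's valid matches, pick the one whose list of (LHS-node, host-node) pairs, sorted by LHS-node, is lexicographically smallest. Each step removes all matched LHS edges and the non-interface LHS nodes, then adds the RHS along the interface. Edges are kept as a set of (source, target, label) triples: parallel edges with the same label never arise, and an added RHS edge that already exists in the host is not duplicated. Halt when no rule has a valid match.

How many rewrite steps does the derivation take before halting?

initial: |V|=8 |E|=5  E = 0-p->1 0-q->2 0-q->5 3-q->3 6-q->6
step 1: apply R1 at {0↦0, 1↦2, 2↦3, 3↦4}  → |V|=5 |E|=3  E = 0-p->1 0-q->5 6-q->6
step 2: apply R1 at {0↦0, 1↦5, 2↦6, 3↦7}  → |V|=2 |E|=1  E = 0-p->1
final graph: no rule applies after step 2

Answer: 2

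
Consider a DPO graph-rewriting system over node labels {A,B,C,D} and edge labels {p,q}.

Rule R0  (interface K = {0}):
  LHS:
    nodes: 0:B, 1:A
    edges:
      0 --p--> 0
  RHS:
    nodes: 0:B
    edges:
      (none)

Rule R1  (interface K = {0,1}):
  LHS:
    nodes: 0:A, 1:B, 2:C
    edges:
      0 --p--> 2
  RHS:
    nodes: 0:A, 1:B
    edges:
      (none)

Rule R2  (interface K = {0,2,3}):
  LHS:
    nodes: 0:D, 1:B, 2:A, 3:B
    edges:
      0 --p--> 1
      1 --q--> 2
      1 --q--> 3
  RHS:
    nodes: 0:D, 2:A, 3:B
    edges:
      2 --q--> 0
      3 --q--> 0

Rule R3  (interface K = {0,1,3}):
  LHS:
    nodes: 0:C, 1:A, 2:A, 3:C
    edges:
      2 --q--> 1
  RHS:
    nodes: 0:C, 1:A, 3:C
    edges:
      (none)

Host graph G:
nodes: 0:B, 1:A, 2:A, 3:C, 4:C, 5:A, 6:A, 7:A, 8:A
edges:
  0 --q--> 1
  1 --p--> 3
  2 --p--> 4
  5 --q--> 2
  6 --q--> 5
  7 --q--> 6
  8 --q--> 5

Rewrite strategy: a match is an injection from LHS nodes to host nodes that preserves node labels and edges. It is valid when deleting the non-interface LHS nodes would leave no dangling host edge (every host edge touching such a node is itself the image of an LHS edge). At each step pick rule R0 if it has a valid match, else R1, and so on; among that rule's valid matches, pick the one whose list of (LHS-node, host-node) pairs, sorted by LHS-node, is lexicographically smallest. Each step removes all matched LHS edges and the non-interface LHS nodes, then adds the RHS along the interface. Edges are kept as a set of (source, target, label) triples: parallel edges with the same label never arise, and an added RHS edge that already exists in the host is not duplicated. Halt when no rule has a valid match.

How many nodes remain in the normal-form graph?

Answer: 7

Rewrite trace:
start.  V:9 E:7  edges: 0-q->1 1-p->3 2-p->4 5-q->2 6-q->5 7-q->6 8-q->5
1. fire R1 via {0↦1, 1↦0, 2↦3}  →  V:8 E:6  edges: 0-q->1 2-p->4 5-q->2 6-q->5 7-q->6 8-q->5
2. fire R1 via {0↦2, 1↦0, 2↦4}  →  V:7 E:5  edges: 0-q->1 5-q->2 6-q->5 7-q->6 8-q->5
halt: no rule applies after step 2
NF nodes: {0:B, 1:A, 2:A, 5:A, 6:A, 7:A, 8:A}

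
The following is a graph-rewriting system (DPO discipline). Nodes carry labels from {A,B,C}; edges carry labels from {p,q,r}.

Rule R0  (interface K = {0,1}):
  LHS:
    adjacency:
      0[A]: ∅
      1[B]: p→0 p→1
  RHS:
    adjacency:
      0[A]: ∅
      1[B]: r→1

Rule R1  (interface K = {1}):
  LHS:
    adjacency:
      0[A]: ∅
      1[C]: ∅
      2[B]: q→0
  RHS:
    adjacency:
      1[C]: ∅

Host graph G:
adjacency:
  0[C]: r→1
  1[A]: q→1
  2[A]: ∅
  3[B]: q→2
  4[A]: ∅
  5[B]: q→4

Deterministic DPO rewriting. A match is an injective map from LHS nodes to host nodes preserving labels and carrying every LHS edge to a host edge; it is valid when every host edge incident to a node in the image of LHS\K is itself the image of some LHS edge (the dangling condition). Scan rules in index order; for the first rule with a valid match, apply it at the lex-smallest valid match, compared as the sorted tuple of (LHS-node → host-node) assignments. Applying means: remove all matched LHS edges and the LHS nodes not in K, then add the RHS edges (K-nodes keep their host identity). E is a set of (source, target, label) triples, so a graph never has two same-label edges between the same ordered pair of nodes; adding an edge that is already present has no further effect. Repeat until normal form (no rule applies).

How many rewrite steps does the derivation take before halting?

[0] host  ⇒  6 nodes, 4 edges  {0-r->1 1-q->1 3-q->2 5-q->4}
[1] R1 @ {0↦2, 1↦0, 2↦3}  ⇒  4 nodes, 3 edges  {0-r->1 1-q->1 5-q->4}
[2] R1 @ {0↦4, 1↦0, 2↦5}  ⇒  2 nodes, 2 edges  {0-r->1 1-q->1}
halt: no rule applies after step 2

Answer: 2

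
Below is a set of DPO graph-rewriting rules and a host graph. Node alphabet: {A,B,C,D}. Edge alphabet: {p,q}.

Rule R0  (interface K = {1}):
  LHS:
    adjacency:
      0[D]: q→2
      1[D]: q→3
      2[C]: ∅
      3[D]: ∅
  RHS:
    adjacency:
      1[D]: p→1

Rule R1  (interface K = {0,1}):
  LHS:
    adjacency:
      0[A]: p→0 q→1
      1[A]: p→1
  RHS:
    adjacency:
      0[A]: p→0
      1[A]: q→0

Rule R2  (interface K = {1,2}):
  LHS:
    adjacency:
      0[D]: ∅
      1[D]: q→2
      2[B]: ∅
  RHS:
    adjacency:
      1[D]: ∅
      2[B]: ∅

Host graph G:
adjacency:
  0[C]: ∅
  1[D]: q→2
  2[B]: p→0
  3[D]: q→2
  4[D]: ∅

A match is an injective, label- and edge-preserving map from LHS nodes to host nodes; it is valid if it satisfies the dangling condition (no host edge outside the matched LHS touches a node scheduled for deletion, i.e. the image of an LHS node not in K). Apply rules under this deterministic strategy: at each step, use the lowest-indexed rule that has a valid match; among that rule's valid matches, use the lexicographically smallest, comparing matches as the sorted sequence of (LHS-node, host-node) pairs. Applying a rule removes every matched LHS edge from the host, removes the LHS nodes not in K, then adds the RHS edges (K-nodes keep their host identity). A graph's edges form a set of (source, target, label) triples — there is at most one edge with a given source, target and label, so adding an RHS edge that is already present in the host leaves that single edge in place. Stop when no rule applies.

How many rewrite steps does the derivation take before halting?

Answer: 2

Rewrite trace:
start.  V:5 E:3  edges: 1-q->2 2-p->0 3-q->2
1. fire R2 via {0↦4, 1↦1, 2↦2}  →  V:4 E:2  edges: 2-p->0 3-q->2
2. fire R2 via {0↦1, 1↦3, 2↦2}  →  V:3 E:1  edges: 2-p->0
final graph: no rule applies after step 2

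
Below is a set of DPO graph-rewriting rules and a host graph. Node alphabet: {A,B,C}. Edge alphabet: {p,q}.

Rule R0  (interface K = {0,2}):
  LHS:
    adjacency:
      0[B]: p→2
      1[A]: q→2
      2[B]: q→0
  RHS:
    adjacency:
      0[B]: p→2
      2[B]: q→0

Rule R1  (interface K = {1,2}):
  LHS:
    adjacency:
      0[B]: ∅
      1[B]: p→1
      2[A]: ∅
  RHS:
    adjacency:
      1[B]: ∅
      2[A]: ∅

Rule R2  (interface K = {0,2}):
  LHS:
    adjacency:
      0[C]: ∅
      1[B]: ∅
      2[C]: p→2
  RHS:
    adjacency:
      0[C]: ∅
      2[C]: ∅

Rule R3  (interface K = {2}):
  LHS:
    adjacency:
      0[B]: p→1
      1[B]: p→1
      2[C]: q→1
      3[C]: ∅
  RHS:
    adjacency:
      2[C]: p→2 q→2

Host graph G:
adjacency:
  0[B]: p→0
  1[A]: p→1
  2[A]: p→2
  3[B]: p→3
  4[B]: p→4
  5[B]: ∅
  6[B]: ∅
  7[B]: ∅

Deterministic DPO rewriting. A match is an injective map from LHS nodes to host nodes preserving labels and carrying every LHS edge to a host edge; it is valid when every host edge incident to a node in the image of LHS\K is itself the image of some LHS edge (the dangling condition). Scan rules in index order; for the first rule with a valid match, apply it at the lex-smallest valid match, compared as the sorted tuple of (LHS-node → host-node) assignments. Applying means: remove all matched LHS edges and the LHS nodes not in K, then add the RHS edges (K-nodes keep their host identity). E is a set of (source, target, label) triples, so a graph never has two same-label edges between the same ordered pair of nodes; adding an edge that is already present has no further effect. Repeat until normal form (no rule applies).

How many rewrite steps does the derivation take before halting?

Answer: 3

Derivation:
[0] host  ⇒  8 nodes, 5 edges  {0-p->0 1-p->1 2-p->2 3-p->3 4-p->4}
[1] R1 @ {0↦5, 1↦0, 2↦1}  ⇒  7 nodes, 4 edges  {1-p->1 2-p->2 3-p->3 4-p->4}
[2] R1 @ {0↦0, 1↦3, 2↦1}  ⇒  6 nodes, 3 edges  {1-p->1 2-p->2 4-p->4}
[3] R1 @ {0↦3, 1↦4, 2↦1}  ⇒  5 nodes, 2 edges  {1-p->1 2-p->2}
final graph: no rule applies after step 3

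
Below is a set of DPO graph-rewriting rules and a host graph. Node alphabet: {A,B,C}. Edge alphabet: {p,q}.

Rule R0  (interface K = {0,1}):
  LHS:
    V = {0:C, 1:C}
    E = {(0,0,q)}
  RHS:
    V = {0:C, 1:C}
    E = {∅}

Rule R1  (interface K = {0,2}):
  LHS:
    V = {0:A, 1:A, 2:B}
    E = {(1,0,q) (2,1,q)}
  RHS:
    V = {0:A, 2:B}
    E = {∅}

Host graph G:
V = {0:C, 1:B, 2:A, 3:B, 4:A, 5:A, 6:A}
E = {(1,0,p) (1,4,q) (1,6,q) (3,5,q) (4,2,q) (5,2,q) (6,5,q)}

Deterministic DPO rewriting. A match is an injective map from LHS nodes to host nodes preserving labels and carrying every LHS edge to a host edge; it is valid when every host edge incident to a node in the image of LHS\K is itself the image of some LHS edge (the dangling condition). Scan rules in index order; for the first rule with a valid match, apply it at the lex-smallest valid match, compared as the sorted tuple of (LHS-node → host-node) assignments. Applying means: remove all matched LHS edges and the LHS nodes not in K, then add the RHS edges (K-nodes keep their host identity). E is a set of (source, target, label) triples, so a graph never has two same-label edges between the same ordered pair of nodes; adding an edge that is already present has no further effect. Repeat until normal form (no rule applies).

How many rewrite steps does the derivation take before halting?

Answer: 3

Derivation:
[0] host  ⇒  7 nodes, 7 edges  {1-p->0 1-q->4 1-q->6 3-q->5 4-q->2 5-q->2 6-q->5}
[1] R1 @ {0↦2, 1↦4, 2↦1}  ⇒  6 nodes, 5 edges  {1-p->0 1-q->6 3-q->5 5-q->2 6-q->5}
[2] R1 @ {0↦5, 1↦6, 2↦1}  ⇒  5 nodes, 3 edges  {1-p->0 3-q->5 5-q->2}
[3] R1 @ {0↦2, 1↦5, 2↦3}  ⇒  4 nodes, 1 edges  {1-p->0}
final graph: no rule applies after step 3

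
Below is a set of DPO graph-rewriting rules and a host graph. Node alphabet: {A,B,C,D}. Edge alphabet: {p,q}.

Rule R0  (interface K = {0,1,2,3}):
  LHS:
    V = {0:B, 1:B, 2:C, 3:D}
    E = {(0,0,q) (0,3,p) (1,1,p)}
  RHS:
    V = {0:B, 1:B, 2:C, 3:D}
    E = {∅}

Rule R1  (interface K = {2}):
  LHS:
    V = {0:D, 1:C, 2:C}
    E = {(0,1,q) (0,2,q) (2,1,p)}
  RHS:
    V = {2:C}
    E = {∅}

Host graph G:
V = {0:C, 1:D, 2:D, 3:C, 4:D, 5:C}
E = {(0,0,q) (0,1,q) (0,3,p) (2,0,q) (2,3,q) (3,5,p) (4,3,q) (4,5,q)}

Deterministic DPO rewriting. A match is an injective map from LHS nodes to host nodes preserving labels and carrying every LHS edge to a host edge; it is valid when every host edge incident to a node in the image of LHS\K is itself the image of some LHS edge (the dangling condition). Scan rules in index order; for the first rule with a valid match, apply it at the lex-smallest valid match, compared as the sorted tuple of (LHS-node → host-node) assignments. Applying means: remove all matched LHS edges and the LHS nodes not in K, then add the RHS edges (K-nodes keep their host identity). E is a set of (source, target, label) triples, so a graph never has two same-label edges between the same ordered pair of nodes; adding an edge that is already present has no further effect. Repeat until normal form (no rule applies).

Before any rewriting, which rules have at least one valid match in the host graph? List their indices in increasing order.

Answer: [R1]

Rewrite trace:
R0: no valid match — LHS pattern not found
R1: 1 valid match — {0↦4, 1↦5, 2↦3}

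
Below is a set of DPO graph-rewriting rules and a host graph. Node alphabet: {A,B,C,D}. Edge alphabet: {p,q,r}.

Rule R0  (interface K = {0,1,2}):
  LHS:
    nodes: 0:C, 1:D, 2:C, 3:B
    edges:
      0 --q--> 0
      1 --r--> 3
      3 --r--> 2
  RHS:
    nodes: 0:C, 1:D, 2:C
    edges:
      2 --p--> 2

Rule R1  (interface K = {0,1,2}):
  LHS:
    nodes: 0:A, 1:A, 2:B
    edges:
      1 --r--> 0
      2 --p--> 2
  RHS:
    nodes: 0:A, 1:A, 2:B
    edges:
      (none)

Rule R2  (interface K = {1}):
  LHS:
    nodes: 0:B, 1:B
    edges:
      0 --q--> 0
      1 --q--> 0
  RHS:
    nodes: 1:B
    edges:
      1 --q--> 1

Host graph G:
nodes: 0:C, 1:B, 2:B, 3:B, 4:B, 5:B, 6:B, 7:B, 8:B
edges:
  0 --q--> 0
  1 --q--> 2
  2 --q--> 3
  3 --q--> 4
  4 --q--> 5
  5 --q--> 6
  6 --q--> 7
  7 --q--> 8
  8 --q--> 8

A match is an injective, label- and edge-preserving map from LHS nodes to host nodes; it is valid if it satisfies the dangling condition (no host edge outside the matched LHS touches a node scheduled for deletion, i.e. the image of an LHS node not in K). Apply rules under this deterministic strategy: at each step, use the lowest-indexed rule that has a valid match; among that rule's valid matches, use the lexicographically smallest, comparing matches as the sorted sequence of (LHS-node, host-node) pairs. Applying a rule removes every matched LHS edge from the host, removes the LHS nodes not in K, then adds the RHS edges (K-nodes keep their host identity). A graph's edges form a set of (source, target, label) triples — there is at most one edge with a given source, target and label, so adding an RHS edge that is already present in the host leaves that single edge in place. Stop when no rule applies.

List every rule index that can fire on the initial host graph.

R0: no valid match — LHS pattern not found
R1: no valid match — LHS pattern not found
R2: 1 valid match — {0↦8, 1↦7}

Answer: [R2]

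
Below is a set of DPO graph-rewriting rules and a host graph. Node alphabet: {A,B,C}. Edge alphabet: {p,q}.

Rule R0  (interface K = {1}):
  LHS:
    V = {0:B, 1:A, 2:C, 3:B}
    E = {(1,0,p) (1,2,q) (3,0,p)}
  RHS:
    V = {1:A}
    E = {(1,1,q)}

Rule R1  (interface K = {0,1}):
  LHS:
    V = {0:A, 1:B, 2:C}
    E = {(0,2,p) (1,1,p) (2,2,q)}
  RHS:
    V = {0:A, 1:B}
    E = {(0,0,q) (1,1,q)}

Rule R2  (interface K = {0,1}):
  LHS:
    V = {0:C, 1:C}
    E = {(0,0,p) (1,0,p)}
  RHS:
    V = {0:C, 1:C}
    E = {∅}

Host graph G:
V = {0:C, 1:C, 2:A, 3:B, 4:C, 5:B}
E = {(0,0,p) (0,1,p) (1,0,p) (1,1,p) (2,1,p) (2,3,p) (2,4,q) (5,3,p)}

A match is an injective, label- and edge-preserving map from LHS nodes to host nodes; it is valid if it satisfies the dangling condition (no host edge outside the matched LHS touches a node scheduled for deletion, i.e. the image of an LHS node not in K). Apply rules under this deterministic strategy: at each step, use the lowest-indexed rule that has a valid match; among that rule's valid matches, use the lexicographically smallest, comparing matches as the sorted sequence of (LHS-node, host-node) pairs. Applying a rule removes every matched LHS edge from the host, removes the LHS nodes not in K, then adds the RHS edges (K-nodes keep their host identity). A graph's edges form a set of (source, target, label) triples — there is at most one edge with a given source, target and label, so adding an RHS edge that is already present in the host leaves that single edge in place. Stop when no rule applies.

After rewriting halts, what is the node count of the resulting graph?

Answer: 3

Rewrite trace:
[0] host  ⇒  6 nodes, 8 edges  {0-p->0 0-p->1 1-p->0 1-p->1 2-p->1 2-p->3 2-q->4 5-p->3}
[1] R0 @ {0↦3, 1↦2, 2↦4, 3↦5}  ⇒  3 nodes, 6 edges  {0-p->0 0-p->1 1-p->0 1-p->1 2-p->1 2-q->2}
[2] R2 @ {0↦0, 1↦1}  ⇒  3 nodes, 4 edges  {0-p->1 1-p->1 2-p->1 2-q->2}
[3] R2 @ {0↦1, 1↦0}  ⇒  3 nodes, 2 edges  {2-p->1 2-q->2}
final graph: no rule applies after step 3
NF nodes: {0:C, 1:C, 2:A}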